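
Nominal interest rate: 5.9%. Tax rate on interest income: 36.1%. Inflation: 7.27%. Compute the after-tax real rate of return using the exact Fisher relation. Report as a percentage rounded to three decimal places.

After-tax nominal return = 5.9% × (1 − 0.361) = 3.7701%.
1 + r = 1.037701 / 1.07270 = 0.967373
After-tax real rate = 0.967373 − 1 → -3.263%.

-3.263%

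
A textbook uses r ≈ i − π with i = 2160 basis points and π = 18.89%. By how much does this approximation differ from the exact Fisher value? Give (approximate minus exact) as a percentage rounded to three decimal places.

0.431%

Approximate: r ≈ 21.600% − 18.890% = 2.7100%
Exact: (1 + 0.2160)/(1 + 0.1889) − 1 = 2.2794%
Error = 2.7100% − 2.2794% = 0.4306% → 0.431%.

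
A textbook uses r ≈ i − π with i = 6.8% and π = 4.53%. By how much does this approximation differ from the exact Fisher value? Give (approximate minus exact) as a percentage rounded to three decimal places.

Approximate: r ≈ 6.800% − 4.530% = 2.2700%
Exact: (1 + 0.0680)/(1 + 0.0453) − 1 = 2.1716%
Error = 2.2700% − 2.1716% = 0.0984% → 0.098%.

0.098%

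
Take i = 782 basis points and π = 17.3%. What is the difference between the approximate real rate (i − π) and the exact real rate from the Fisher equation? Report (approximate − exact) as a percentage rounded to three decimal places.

-1.398%

Approximate: r ≈ 7.820% − 17.300% = -9.4800%
Exact: (1 + 0.0782)/(1 + 0.1730) − 1 = -8.0818%
Error = -9.4800% − (-8.0818%) = -1.3982% → -1.398%.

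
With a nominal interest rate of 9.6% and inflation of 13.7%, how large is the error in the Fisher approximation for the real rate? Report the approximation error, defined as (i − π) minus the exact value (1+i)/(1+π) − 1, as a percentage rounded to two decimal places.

Approximate: r ≈ 9.600% − 13.700% = -4.1000%
Exact: (1 + 0.0960)/(1 + 0.1370) − 1 = -3.6060%
Error = -4.1000% − (-3.6060%) = -0.4940% → -0.49%.

-0.49%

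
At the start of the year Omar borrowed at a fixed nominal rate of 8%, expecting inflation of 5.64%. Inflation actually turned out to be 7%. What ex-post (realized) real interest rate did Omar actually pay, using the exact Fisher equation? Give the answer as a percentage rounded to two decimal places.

Ex-post: (1 + 0.0800)/(1 + 0.0700) − 1 = 0.9346%
So the realized real rate is 0.93%.

0.93%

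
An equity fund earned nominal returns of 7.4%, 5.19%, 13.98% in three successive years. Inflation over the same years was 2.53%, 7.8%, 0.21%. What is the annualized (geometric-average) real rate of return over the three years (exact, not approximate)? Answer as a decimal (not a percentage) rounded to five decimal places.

0.05150

Nominal growth factor = 1.0740 × 1.0519 × 1.1398 = 1.28767834
Price-level growth factor = 1.0253 × 1.0780 × 1.0021 = 1.10759447
Real growth factor = 1.28767834 / 1.10759447 = 1.16259007
Annualized real rate = 1.16259007^(1/3) − 1 = 5.1499% → 0.05150.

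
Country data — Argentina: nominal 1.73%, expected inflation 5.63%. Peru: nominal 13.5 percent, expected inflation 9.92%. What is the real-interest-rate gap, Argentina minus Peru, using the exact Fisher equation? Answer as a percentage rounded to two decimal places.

-6.95%

Argentina: (1 + 0.0173)/(1 + 0.0563) − 1 = -3.6921%
Peru: (1 + 0.1350)/(1 + 0.0992) − 1 = 3.2569%
Differential = -3.6921% − 3.2569% = -6.9490% → -6.95%.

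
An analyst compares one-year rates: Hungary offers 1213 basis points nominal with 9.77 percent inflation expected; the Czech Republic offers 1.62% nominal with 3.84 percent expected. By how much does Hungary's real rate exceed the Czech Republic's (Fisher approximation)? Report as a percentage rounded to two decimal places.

Hungary: 12.13% − 9.77% = 2.360%
The Czech Republic: 1.62% − 3.84% = -2.220%
Differential = 4.580% → 4.58%.

4.58%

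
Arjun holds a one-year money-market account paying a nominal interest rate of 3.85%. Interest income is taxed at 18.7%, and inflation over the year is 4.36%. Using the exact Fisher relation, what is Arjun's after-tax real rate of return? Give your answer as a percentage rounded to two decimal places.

After-tax nominal return = 3.85% × (1 − 0.187) = 3.13005%.
1 + r = 1.0313005 / 1.04360 = 0.988214
After-tax real rate = 0.988214 − 1 → -1.18%.

-1.18%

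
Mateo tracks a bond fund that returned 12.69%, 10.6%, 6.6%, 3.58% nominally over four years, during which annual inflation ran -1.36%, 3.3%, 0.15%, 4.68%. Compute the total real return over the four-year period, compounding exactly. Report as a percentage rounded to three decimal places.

Compound the nominal returns: 1.1269 × 1.1060 × 1.0660 × 1.0358 = 1.376175.
Compound inflation: 0.9864 × 1.0330 × 1.0015 × 1.0468 = 1.068238.
Deflate: 1.376175 / 1.068238 = 1.288266.
Total real return = 1.288266 − 1 → 28.827%.

28.827%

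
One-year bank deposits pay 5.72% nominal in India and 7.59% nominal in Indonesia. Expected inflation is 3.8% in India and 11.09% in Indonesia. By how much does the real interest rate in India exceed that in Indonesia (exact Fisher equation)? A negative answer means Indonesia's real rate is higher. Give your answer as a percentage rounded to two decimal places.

India: (1 + 0.0572)/(1 + 0.0380) − 1 = 1.8497%
Indonesia: (1 + 0.0759)/(1 + 0.1109) − 1 = -3.1506%
Differential = 1.8497% − (-3.1506%) = 5.0003% → 5.00%.

5.00%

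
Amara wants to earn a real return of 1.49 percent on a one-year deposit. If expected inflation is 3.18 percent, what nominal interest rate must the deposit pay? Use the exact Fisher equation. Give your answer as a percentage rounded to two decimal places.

4.72%

(1 + i) = (1 + r)(1 + π) = 1.01490 × 1.03180 = 1.04717382
i = 1.04717382 − 1, so the required nominal rate is 4.72%.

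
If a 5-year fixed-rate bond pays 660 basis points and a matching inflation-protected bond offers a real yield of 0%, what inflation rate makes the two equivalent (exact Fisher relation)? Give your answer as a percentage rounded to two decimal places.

(1 + π) = (1 + i)/(1 + r) = 1.06600 / 1.00000 = 1.066000
Break-even inflation = 1.066000 − 1 → 6.60%.

6.60%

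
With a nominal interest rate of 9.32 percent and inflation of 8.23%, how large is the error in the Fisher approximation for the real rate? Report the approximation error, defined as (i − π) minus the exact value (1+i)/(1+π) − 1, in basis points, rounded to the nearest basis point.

Approximate: r ≈ 9.320% − 8.230% = 1.0900%
Exact: (1 + 0.0932)/(1 + 0.0823) − 1 = 1.0071%
Error = 1.0900% − 1.0071% = 0.0829% → 8 basis points.

8 basis points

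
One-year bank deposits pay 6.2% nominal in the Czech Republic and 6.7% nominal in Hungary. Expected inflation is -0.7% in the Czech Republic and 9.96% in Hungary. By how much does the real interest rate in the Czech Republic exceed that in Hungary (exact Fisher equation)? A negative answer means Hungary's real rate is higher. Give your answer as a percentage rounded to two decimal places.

The Czech Republic: (1 + 0.0620)/(1 − 0.0070) − 1 = 6.9486%
Hungary: (1 + 0.0670)/(1 + 0.0996) − 1 = -2.9647%
Differential = 6.9486% − (-2.9647%) = 9.9134% → 9.91%.

9.91%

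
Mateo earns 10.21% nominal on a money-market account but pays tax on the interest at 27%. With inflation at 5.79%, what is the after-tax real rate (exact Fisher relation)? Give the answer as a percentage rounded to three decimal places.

1.572%

After-tax nominal return = 10.21% × (1 − 0.27) = 7.4533%.
1 + r = 1.074533 / 1.05790 = 1.015723
After-tax real rate = 1.015723 − 1 → 1.572%.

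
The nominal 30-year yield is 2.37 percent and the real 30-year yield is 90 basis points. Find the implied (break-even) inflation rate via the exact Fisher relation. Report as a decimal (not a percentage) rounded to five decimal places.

(1 + π) = (1 + i)/(1 + r) = 1.02370 / 1.00900 = 1.014569
Break-even inflation = 1.014569 − 1 → 0.01457.

0.01457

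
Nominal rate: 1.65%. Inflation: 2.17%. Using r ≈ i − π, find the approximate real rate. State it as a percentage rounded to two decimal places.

-0.52%

r ≈ i − π = 1.65% − 2.17% = -0.52%.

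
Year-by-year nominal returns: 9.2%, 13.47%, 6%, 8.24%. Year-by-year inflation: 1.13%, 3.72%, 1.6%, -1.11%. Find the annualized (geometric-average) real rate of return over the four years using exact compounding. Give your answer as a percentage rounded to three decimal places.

Compound the nominal returns: 1.0920 × 1.1347 × 1.0600 × 1.0824 = 1.42166523.
Compound inflation: 1.0113 × 1.0372 × 1.0160 × 0.9889 = 1.05387378.
Deflate: 1.42166523 / 1.05387378 = 1.34899004.
Annualized real rate = 1.34899004^(1/4) − 1 = 7.7711% → 7.771%.

7.771%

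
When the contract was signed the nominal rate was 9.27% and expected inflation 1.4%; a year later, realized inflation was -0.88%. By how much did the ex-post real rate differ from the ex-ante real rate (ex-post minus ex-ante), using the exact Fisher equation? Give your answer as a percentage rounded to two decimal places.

2.48%

Ex-ante: (1 + 0.0927)/(1 + 0.0140) − 1 = 7.7613%
Ex-post: (1 + 0.0927)/(1 − 0.0088) − 1 = 10.2401%
Difference (ex-post − ex-ante) = 2.4788% → 2.48%.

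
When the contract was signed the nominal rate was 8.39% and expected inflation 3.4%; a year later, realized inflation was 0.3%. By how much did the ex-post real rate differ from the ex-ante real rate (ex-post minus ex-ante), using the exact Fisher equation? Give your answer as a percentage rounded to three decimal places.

3.240%

Ex-ante: (1 + 0.0839)/(1 + 0.0340) − 1 = 4.8259%
Ex-post: (1 + 0.0839)/(1 + 0.0030) − 1 = 8.0658%
Difference (ex-post − ex-ante) = 3.2399% → 3.240%.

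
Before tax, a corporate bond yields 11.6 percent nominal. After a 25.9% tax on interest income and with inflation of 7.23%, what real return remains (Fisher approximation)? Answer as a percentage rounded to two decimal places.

1.37%

After-tax nominal return = 11.6% × (1 − 0.259) = 8.5956%.
r ≈ 8.5956% − 7.23% → 1.37%.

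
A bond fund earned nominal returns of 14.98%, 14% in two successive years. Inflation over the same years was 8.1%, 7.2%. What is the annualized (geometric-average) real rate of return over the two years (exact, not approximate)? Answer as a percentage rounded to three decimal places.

6.354%

Compound the nominal returns: 1.1498 × 1.1400 = 1.31077200.
Compound inflation: 1.0810 × 1.0720 = 1.15883200.
Deflate: 1.31077200 / 1.15883200 = 1.13111478.
Annualized real rate = 1.13111478^(1/2) − 1 = 6.3539% → 6.354%.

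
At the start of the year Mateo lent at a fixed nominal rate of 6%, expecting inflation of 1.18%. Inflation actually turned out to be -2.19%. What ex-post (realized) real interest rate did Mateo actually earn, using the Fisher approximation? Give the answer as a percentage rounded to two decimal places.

Ex-post: 6% − (-2.19%) = 8.190%
So the realized real rate is 8.19%.

8.19%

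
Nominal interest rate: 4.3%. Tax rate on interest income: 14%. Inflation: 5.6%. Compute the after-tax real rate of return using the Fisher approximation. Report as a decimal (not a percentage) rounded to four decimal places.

-0.0190

After-tax nominal return = 4.3% × (1 − 0.14) = 3.6980%.
r ≈ 3.6980% − 5.6% → -0.0190.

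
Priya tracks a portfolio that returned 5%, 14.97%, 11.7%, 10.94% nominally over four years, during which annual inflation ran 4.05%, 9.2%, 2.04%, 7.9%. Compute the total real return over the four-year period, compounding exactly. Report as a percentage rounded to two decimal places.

19.58%

Compound the nominal returns: 1.0500 × 1.1497 × 1.1170 × 1.1094 = 1.495943.
Compound inflation: 1.0405 × 1.0920 × 1.0204 × 1.0790 = 1.250998.
Deflate: 1.495943 / 1.250998 = 1.195800.
Total real return = 1.195800 − 1 → 19.58%.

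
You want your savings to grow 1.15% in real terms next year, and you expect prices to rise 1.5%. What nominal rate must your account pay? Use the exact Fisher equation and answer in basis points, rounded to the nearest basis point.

(1 + i) = (1 + r)(1 + π) = 1.01150 × 1.01500 = 1.0266725
i = 1.0266725 − 1, so the required nominal rate is 267 basis points.

267 basis points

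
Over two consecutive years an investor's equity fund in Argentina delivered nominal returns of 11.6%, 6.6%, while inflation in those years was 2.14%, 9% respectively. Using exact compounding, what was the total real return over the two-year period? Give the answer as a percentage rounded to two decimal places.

6.86%

Nominal growth factor = 1.1160 × 1.0660 = 1.189656
Price-level growth factor = 1.0214 × 1.0900 = 1.113326
Real growth factor = 1.189656 / 1.113326 = 1.068560
Total real return = 1.068560 − 1 → 6.86%.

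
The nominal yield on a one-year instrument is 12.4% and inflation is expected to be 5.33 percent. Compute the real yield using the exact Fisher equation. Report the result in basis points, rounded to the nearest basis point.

671 basis points

By the Fisher relation, 1 + r = (1 + i)/(1 + π).
1 + r = 1.12400 / 1.05330 = 1.067122
r = 1.067122 − 1 = 6.7122%, i.e. 671 basis points.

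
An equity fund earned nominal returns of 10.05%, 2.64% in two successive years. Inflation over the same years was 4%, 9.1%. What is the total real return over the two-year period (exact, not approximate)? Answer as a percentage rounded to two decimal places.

Compound the nominal returns: 1.1005 × 1.0264 = 1.129553.
Compound inflation: 1.0400 × 1.0910 = 1.134640.
Deflate: 1.129553 / 1.134640 = 0.995517.
Total real return = 0.995517 − 1 → -0.45%.

-0.45%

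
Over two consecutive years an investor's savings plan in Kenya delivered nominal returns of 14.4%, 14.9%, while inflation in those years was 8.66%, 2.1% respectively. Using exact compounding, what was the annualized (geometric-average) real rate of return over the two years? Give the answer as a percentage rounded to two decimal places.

Nominal growth factor = 1.1440 × 1.1490 = 1.31445600
Price-level growth factor = 1.0866 × 1.0210 = 1.10941860
Real growth factor = 1.31445600 / 1.10941860 = 1.18481518
Annualized real rate = 1.18481518^(1/2) − 1 = 8.8492% → 8.85%.

8.85%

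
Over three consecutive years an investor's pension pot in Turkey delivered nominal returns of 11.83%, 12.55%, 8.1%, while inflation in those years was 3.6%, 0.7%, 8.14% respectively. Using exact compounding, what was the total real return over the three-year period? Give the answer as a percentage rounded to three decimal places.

20.602%

Nominal growth factor = 1.1183 × 1.1255 × 1.0810 = 1.360597
Price-level growth factor = 1.0360 × 1.0070 × 1.0814 = 1.128173
Real growth factor = 1.360597 / 1.128173 = 1.206018
Total real return = 1.206018 − 1 → 20.602%.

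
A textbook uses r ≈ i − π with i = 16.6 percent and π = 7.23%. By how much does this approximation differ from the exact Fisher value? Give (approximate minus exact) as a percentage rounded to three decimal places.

0.632%

Approximate: r ≈ 16.600% − 7.230% = 9.3700%
Exact: (1 + 0.1660)/(1 + 0.0723) − 1 = 8.7382%
Error = 9.3700% − 8.7382% = 0.6318% → 0.632%.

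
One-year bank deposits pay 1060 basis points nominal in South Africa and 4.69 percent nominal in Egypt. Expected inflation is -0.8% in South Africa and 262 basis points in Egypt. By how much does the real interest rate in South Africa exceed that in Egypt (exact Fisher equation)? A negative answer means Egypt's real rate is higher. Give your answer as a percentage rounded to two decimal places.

South Africa: (1 + 0.1060)/(1 − 0.0080) − 1 = 11.4919%
Egypt: (1 + 0.0469)/(1 + 0.0262) − 1 = 2.0172%
Differential = 11.4919% − 2.0172% = 9.4748% → 9.47%.

9.47%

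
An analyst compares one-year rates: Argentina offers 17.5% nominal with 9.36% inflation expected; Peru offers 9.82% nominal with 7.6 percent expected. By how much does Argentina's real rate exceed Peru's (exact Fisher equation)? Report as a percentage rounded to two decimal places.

5.38%

Argentina: (1 + 0.1750)/(1 + 0.0936) − 1 = 7.4433%
Peru: (1 + 0.0982)/(1 + 0.0760) − 1 = 2.0632%
Differential = 7.4433% − 2.0632% = 5.3801% → 5.38%.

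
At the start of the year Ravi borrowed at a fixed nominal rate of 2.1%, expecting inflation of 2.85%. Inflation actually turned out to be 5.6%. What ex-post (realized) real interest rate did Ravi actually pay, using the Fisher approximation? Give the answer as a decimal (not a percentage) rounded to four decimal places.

-0.0350

Ex-post: 2.1% − 5.6% = -3.500%
So the realized real rate is -0.0350.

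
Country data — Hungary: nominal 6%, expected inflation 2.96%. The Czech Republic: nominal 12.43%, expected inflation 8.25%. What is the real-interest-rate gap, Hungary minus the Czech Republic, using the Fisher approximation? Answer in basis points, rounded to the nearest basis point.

-114 basis points

Hungary: 6% − 2.96% = 3.040%
The Czech Republic: 12.43% − 8.25% = 4.180%
Differential = -1.140% → -114 basis points.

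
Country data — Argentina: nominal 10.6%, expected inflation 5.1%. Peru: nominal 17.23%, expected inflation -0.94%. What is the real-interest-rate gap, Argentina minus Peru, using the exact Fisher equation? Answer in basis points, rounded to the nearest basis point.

Argentina: (1 + 0.1060)/(1 + 0.0510) − 1 = 5.2331%
Peru: (1 + 0.1723)/(1 − 0.0094) − 1 = 18.3424%
Differential = 5.2331% − 18.3424% = -13.1093% → -1311 basis points.

-1311 basis points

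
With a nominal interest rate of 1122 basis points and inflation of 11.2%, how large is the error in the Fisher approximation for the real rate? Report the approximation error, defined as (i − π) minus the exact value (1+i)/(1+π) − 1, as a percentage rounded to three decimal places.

Approximate: r ≈ 11.220% − 11.200% = 0.0200%
Exact: (1 + 0.1122)/(1 + 0.1120) − 1 = 0.0180%
Error = 0.0200% − 0.0180% = 0.0020% → 0.002%.

0.002%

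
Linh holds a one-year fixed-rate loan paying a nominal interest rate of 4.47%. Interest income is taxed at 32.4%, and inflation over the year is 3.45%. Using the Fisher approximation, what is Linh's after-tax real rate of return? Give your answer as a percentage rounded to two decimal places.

After-tax nominal return = 4.47% × (1 − 0.324) = 3.02172%.
r ≈ 3.02172% − 3.45% → -0.43%.

-0.43%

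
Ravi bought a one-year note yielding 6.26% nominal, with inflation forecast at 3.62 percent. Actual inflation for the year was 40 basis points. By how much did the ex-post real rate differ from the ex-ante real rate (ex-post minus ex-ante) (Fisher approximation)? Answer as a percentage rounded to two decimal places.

3.22%

Ex-ante: 6.26% − 3.62% = 2.640%
Ex-post: 6.26% − 0.4% = 5.860%
Difference (ex-post − ex-ante) = 3.2200% → 3.22%.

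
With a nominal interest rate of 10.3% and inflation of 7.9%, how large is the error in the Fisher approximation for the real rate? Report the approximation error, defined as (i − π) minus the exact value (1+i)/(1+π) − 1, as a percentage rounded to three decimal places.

0.176%

Approximate: r ≈ 10.300% − 7.900% = 2.4000%
Exact: (1 + 0.1030)/(1 + 0.0790) − 1 = 2.2243%
Error = 2.4000% − 2.2243% = 0.1757% → 0.176%.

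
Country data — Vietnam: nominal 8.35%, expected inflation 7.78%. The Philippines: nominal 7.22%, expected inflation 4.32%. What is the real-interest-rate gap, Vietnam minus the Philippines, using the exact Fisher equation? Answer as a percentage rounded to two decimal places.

-2.25%

Vietnam: (1 + 0.0835)/(1 + 0.0778) − 1 = 0.5289%
The Philippines: (1 + 0.0722)/(1 + 0.0432) − 1 = 2.7799%
Differential = 0.5289% − 2.7799% = -2.2511% → -2.25%.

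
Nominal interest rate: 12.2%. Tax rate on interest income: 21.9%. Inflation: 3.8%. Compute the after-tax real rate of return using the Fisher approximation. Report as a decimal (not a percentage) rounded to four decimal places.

After-tax nominal return = 12.2% × (1 − 0.219) = 9.5282%.
r ≈ 9.5282% − 3.8% → 0.0573.

0.0573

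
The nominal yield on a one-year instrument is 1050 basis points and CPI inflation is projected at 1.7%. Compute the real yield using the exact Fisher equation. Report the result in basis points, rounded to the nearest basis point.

By the Fisher identity, 1 + r = (1 + i)/(1 + π).
1 + r = 1.10500 / 1.01700 = 1.086529
r = 1.086529 − 1 = 8.6529%, i.e. 865 basis points.

865 basis points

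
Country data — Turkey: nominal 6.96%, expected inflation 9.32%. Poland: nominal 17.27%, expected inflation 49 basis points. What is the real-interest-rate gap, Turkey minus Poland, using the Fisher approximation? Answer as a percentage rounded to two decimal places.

Turkey: 6.96% − 9.32% = -2.360%
Poland: 17.27% − 0.49% = 16.780%
Differential = -19.140% → -19.14%.

-19.14%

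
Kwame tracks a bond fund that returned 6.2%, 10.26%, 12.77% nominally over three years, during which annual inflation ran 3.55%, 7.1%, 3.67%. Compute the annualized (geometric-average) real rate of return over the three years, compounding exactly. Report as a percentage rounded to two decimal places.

Nominal growth factor = 1.0620 × 1.1026 × 1.1277 = 1.32049295
Price-level growth factor = 1.0355 × 1.0710 × 1.0367 = 1.14972155
Real growth factor = 1.32049295 / 1.14972155 = 1.14853283
Annualized real rate = 1.14853283^(1/3) − 1 = 4.7244% → 4.72%.

4.72%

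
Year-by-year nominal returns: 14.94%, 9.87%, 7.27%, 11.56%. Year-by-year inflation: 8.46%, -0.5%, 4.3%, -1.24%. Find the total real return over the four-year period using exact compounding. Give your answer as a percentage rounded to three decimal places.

Nominal growth factor = 1.1494 × 1.0987 × 1.0727 × 1.1156 = 1.511253
Price-level growth factor = 1.0846 × 0.9950 × 1.0430 × 0.9876 = 1.111624
Real growth factor = 1.511253 / 1.111624 = 1.359499
Total real return = 1.359499 − 1 → 35.950%.

35.950%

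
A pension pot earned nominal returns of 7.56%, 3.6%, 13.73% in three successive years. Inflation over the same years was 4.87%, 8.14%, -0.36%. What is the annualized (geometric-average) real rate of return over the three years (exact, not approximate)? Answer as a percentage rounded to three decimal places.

Compound the nominal returns: 1.0756 × 1.0360 × 1.1373 = 1.26731796.
Compound inflation: 1.0487 × 1.0814 × 0.9964 = 1.12998155.
Deflate: 1.26731796 / 1.12998155 = 1.12153863.
Annualized real rate = 1.12153863^(1/3) − 1 = 3.8974% → 3.897%.

3.897%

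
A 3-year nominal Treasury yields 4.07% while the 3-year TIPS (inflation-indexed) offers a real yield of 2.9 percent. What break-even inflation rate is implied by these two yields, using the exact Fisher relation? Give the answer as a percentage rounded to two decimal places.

(1 + π) = (1 + i)/(1 + r) = 1.04070 / 1.02900 = 1.011370
Break-even inflation = 1.011370 − 1 → 1.14%.

1.14%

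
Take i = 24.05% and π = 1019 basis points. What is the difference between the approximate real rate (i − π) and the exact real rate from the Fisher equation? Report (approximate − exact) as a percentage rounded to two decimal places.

Approximate: r ≈ 24.050% − 10.190% = 13.8600%
Exact: (1 + 0.2405)/(1 + 0.1019) − 1 = 12.5783%
Error = 13.8600% − 12.5783% = 1.2817% → 1.28%.

1.28%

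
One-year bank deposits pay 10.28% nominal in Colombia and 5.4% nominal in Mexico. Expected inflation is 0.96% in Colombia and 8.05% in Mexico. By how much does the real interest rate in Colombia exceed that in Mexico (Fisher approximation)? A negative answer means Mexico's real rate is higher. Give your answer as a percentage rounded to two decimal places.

Colombia: 10.28% − 0.96% = 9.320%
Mexico: 5.4% − 8.05% = -2.650%
Differential = 11.970% → 11.97%.

11.97%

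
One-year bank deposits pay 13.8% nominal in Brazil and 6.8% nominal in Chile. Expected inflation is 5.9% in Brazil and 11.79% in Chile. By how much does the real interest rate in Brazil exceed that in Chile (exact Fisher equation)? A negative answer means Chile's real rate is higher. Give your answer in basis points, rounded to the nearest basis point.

1192 basis points

Brazil: (1 + 0.1380)/(1 + 0.0590) − 1 = 7.4599%
Chile: (1 + 0.0680)/(1 + 0.1179) − 1 = -4.4637%
Differential = 7.4599% − (-4.4637%) = 11.9236% → 1192 basis points.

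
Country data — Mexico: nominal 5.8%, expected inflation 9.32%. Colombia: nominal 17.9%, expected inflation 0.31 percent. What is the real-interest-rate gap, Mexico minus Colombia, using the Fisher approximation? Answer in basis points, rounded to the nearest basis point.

-2111 basis points

Mexico: 5.8% − 9.32% = -3.520%
Colombia: 17.9% − 0.31% = 17.590%
Differential = -21.110% → -2111 basis points.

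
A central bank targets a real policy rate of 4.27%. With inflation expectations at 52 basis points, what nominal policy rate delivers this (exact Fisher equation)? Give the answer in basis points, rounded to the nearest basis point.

(1 + i) = (1 + r)(1 + π) = 1.04270 × 1.00520 = 1.04812204
i = 1.04812204 − 1, so the required nominal rate is 481 basis points.

481 basis points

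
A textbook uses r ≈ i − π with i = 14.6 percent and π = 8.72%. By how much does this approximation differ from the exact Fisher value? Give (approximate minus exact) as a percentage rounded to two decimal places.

Approximate: r ≈ 14.600% − 8.720% = 5.8800%
Exact: (1 + 0.1460)/(1 + 0.0872) − 1 = 5.4084%
Error = 5.8800% − 5.4084% = 0.4716% → 0.47%.

0.47%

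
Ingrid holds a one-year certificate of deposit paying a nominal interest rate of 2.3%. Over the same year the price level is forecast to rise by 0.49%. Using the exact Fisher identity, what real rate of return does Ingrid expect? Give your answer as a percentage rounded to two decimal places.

By the Fisher identity, 1 + r = (1 + i)/(1 + π).
1 + r = 1.02300 / 1.00490 = 1.018012
r = 1.018012 − 1 = 1.8012%, i.e. 1.80%.

1.80%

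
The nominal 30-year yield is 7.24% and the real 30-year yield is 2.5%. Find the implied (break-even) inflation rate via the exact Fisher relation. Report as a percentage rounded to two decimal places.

(1 + π) = (1 + i)/(1 + r) = 1.07240 / 1.02500 = 1.046244
Break-even inflation = 1.046244 − 1 → 4.62%.

4.62%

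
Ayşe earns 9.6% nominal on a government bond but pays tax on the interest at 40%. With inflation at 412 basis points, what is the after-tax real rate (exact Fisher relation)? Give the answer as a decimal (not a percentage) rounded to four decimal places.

0.0158

After-tax nominal return = 9.6% × (1 − 0.4) = 5.7600%.
1 + r = 1.05760 / 1.04120 = 1.015751
After-tax real rate = 1.015751 − 1 → 0.0158.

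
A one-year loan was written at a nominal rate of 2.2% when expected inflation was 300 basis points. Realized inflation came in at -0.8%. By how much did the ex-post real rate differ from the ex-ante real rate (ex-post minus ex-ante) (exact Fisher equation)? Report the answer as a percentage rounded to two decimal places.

Ex-ante: (1 + 0.0220)/(1 + 0.0300) − 1 = -0.7767%
Ex-post: (1 + 0.0220)/(1 − 0.0080) − 1 = 3.0242%
Difference (ex-post − ex-ante) = 3.8009% → 3.80%.

3.80%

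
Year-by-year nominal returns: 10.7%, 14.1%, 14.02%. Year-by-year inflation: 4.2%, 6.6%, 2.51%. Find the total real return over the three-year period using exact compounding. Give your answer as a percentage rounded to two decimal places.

Nominal growth factor = 1.1070 × 1.1410 × 1.1402 = 1.440172
Price-level growth factor = 1.0420 × 1.0660 × 1.0251 = 1.138652
Real growth factor = 1.440172 / 1.138652 = 1.264804
Total real return = 1.264804 − 1 → 26.48%.

26.48%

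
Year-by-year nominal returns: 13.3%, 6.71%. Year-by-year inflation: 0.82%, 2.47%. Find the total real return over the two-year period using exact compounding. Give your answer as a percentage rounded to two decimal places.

Compound the nominal returns: 1.1330 × 1.0671 = 1.209024.
Compound inflation: 1.0082 × 1.0247 = 1.033103.
Deflate: 1.209024 / 1.033103 = 1.170285.
Total real return = 1.170285 − 1 → 17.03%.

17.03%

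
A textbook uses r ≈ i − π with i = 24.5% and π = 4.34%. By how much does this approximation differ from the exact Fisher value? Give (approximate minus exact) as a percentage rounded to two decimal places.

0.84%

Approximate: r ≈ 24.500% − 4.340% = 20.1600%
Exact: (1 + 0.2450)/(1 + 0.0434) − 1 = 19.3214%
Error = 20.1600% − 19.3214% = 0.8386% → 0.84%.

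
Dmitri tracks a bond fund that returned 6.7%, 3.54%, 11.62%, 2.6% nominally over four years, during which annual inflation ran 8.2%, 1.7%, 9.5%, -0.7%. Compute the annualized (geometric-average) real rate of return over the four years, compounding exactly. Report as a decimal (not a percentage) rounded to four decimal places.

Nominal growth factor = 1.0670 × 1.0354 × 1.1162 × 1.0260 = 1.26520809
Price-level growth factor = 1.0820 × 1.0170 × 1.0950 × 0.9930 = 1.19649691
Real growth factor = 1.26520809 / 1.19649691 = 1.05742696
Annualized real rate = 1.05742696^(1/4) − 1 = 1.4058% → 0.0141.

0.0141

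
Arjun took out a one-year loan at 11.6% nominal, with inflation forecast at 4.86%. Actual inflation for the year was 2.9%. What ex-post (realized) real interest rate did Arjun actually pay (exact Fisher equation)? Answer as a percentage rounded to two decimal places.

Ex-post: (1 + 0.1160)/(1 + 0.0290) − 1 = 8.4548%
So the realized real rate is 8.45%.

8.45%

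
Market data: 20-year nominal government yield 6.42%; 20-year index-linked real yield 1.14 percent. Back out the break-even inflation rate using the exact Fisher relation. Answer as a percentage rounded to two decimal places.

(1 + π) = (1 + i)/(1 + r) = 1.06420 / 1.01140 = 1.052205
Break-even inflation = 1.052205 − 1 → 5.22%.

5.22%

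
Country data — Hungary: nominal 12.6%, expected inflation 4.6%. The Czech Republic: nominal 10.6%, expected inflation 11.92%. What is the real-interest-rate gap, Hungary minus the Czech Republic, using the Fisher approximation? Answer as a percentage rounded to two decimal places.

9.32%

Hungary: 12.6% − 4.6% = 8.000%
The Czech Republic: 10.6% − 11.92% = -1.320%
Differential = 9.320% → 9.32%.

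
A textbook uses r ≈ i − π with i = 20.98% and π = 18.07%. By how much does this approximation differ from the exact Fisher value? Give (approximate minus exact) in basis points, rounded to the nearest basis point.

45 basis points

Approximate: r ≈ 20.980% − 18.070% = 2.9100%
Exact: (1 + 0.2098)/(1 + 0.1807) − 1 = 2.4646%
Error = 2.9100% − 2.4646% = 0.4454% → 45 basis points.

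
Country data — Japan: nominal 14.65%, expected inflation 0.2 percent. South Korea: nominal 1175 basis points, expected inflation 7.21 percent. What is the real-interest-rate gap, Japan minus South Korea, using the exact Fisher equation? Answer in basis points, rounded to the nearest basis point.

1019 basis points

Japan: (1 + 0.1465)/(1 + 0.0020) − 1 = 14.4212%
South Korea: (1 + 0.1175)/(1 + 0.0721) − 1 = 4.2347%
Differential = 14.4212% − 4.2347% = 10.1865% → 1019 basis points.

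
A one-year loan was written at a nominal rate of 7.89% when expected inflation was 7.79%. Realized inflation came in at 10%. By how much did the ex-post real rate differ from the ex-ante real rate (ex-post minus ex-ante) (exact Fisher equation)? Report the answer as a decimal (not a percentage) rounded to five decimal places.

Ex-ante: (1 + 0.0789)/(1 + 0.0779) − 1 = 0.0928%
Ex-post: (1 + 0.0789)/(1 + 0.1000) − 1 = -1.9182%
Difference (ex-post − ex-ante) = -2.0110% → -0.02011.

-0.02011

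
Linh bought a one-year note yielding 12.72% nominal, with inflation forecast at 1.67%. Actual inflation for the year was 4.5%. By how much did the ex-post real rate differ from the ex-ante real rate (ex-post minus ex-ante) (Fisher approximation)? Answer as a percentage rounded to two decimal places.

-2.83%

Ex-ante: 12.72% − 1.67% = 11.050%
Ex-post: 12.72% − 4.5% = 8.220%
Difference (ex-post − ex-ante) = -2.8300% → -2.83%.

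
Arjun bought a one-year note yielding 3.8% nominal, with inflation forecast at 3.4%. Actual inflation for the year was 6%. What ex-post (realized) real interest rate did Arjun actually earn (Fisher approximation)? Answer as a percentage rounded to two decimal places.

Ex-post: 3.8% − 6% = -2.200%
So the realized real rate is -2.20%.

-2.20%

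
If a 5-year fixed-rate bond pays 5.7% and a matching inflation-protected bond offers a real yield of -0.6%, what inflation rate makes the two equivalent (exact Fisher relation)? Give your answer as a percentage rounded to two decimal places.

(1 + π) = (1 + i)/(1 + r) = 1.05700 / 0.99400 = 1.063380
Break-even inflation = 1.063380 − 1 → 6.34%.

6.34%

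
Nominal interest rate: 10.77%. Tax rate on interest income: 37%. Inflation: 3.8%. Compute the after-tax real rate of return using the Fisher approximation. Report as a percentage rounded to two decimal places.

After-tax nominal return = 10.77% × (1 − 0.37) = 6.7851%.
r ≈ 6.7851% − 3.8% → 2.99%.

2.99%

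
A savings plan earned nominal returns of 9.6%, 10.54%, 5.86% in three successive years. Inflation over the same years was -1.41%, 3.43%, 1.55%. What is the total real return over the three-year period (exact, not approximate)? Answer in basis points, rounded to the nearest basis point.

Nominal growth factor = 1.0960 × 1.1054 × 1.0586 = 1.282513
Price-level growth factor = 0.9859 × 1.0343 × 1.0155 = 1.035522
Real growth factor = 1.282513 / 1.035522 = 1.238519
Total real return = 1.238519 − 1 → 2385 basis points.

2385 basis points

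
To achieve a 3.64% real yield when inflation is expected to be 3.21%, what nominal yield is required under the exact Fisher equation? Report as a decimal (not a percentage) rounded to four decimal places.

0.0697

(1 + i) = (1 + r)(1 + π) = 1.03640 × 1.03210 = 1.06966844
i = 1.06966844 − 1, so the required nominal rate is 0.0697.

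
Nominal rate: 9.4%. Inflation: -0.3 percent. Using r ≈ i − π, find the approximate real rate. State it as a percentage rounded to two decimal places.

9.70%

r ≈ i − π = 9.4% − (-0.3%) = 9.70%.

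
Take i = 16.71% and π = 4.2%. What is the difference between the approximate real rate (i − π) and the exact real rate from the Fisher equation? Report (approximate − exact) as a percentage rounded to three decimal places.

Approximate: r ≈ 16.710% − 4.200% = 12.5100%
Exact: (1 + 0.1671)/(1 + 0.0420) − 1 = 12.0058%
Error = 12.5100% − 12.0058% = 0.5042% → 0.504%.

0.504%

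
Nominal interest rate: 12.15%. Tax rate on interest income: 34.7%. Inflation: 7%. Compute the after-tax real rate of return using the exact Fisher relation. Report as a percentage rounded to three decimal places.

0.873%

After-tax nominal return = 12.15% × (1 − 0.347) = 7.93395%.
1 + r = 1.0793395 / 1.07000 = 1.008729
After-tax real rate = 1.008729 − 1 → 0.873%.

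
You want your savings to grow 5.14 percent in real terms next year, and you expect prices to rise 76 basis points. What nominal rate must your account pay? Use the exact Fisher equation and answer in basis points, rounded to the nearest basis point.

(1 + i) = (1 + r)(1 + π) = 1.05140 × 1.00760 = 1.05939064
i = 1.05939064 − 1, so the required nominal rate is 594 basis points.

594 basis points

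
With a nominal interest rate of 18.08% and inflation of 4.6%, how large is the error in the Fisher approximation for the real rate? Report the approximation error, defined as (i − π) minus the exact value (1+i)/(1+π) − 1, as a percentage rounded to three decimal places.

0.593%

Approximate: r ≈ 18.080% − 4.600% = 13.4800%
Exact: (1 + 0.1808)/(1 + 0.0460) − 1 = 12.8872%
Error = 13.4800% − 12.8872% = 0.5928% → 0.593%.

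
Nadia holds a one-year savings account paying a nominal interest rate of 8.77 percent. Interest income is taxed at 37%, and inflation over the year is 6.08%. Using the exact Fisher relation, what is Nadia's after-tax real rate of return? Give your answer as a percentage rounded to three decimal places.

After-tax nominal return = 8.77% × (1 − 0.37) = 5.5251%.
1 + r = 1.055251 / 1.06080 = 0.994769
After-tax real rate = 0.994769 − 1 → -0.523%.

-0.523%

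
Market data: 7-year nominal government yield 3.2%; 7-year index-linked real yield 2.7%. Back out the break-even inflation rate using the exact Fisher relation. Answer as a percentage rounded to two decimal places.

0.49%

(1 + π) = (1 + i)/(1 + r) = 1.03200 / 1.02700 = 1.004869
Break-even inflation = 1.004869 − 1 → 0.49%.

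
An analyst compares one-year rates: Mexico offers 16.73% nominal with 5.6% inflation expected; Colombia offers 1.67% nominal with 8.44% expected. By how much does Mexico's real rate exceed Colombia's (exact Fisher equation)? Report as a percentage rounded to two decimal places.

16.78%

Mexico: (1 + 0.1673)/(1 + 0.0560) − 1 = 10.5398%
Colombia: (1 + 0.0167)/(1 + 0.0844) − 1 = -6.2431%
Differential = 10.5398% − (-6.2431%) = 16.7829% → 16.78%.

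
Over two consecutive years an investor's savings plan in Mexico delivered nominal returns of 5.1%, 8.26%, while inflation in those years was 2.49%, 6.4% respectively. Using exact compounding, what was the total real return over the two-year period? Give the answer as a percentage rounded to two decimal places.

4.34%

Nominal growth factor = 1.0510 × 1.0826 = 1.137813
Price-level growth factor = 1.0249 × 1.0640 = 1.090494
Real growth factor = 1.137813 / 1.090494 = 1.043392
Total real return = 1.043392 − 1 → 4.34%.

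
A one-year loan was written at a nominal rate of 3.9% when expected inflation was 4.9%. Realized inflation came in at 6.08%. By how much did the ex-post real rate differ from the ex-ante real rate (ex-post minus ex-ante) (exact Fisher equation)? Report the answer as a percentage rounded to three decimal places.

Ex-ante: (1 + 0.0390)/(1 + 0.0490) − 1 = -0.9533%
Ex-post: (1 + 0.0390)/(1 + 0.0608) − 1 = -2.0551%
Difference (ex-post − ex-ante) = -1.1018% → -1.102%.

-1.102%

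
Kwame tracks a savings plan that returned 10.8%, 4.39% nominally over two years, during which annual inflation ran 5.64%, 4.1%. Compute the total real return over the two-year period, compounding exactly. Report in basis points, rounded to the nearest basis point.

518 basis points

Nominal growth factor = 1.1080 × 1.0439 = 1.156641
Price-level growth factor = 1.0564 × 1.0410 = 1.099712
Real growth factor = 1.156641 / 1.099712 = 1.051767
Total real return = 1.051767 − 1 → 518 basis points.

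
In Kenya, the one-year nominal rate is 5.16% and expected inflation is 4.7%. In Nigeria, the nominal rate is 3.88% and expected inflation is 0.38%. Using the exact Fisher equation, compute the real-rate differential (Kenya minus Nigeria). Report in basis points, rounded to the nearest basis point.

-305 basis points

Kenya: (1 + 0.0516)/(1 + 0.0470) − 1 = 0.4394%
Nigeria: (1 + 0.0388)/(1 + 0.0038) − 1 = 3.4868%
Differential = 0.4394% − 3.4868% = -3.0474% → -305 basis points.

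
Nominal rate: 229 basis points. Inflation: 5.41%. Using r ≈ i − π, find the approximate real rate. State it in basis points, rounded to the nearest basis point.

-312 basis points

r ≈ i − π = 2.29% − 5.41% = -312 basis points.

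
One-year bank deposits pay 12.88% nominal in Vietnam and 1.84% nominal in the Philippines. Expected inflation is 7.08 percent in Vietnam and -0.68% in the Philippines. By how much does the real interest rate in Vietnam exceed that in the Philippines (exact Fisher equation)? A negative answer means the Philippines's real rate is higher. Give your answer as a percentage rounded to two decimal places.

Vietnam: (1 + 0.1288)/(1 + 0.0708) − 1 = 5.4165%
The Philippines: (1 + 0.0184)/(1 − 0.0068) − 1 = 2.5373%
Differential = 5.4165% − 2.5373% = 2.8793% → 2.88%.

2.88%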